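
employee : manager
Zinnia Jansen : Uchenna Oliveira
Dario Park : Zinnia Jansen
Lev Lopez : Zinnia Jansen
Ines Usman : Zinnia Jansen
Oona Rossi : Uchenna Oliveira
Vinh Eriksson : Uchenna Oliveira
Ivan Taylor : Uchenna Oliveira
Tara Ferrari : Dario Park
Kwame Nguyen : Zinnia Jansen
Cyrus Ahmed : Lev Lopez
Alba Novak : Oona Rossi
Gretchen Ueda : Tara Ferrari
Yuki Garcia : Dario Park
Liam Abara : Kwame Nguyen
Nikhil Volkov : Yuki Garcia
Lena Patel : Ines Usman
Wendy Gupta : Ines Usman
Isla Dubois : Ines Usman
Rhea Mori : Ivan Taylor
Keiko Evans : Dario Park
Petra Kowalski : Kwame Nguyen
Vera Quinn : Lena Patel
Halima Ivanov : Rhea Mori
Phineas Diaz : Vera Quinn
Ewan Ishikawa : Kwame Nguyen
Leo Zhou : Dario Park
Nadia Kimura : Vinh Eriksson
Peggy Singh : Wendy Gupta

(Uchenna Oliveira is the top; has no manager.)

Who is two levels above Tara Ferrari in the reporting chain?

Tara Ferrari reports to Dario Park, and Dario Park reports to Zinnia Jansen. So Tara Ferrari's skip-level manager is Zinnia Jansen.

Zinnia Jansen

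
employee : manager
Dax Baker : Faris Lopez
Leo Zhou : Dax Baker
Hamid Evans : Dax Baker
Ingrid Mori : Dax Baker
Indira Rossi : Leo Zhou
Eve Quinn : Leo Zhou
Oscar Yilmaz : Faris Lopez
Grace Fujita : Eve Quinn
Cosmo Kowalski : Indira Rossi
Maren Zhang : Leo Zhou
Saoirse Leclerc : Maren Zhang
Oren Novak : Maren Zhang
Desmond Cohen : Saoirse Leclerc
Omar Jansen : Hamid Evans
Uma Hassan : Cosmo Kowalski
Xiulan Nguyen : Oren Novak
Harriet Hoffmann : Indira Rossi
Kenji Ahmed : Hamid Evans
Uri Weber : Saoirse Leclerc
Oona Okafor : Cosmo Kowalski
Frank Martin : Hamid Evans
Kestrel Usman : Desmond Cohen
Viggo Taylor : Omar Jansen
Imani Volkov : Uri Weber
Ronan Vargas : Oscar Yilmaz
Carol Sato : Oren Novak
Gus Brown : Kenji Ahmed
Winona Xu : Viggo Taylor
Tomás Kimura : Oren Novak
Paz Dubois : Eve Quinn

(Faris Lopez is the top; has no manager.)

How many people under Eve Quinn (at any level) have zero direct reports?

2

The people in Eve Quinn's organization with no one reporting to them are Paz Dubois, Grace Fujita. That is 2.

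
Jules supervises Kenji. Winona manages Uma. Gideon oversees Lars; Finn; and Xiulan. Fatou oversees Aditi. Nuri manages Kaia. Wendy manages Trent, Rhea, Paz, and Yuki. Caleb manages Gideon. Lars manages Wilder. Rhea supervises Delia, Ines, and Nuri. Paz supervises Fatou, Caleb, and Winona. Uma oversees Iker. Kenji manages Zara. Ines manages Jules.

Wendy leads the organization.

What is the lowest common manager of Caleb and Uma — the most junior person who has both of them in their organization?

Paz

Caleb's chain of managers is Paz, Wendy. Uma's chain of managers is Winona, Paz, Wendy. The first manager that appears in both chains is Paz.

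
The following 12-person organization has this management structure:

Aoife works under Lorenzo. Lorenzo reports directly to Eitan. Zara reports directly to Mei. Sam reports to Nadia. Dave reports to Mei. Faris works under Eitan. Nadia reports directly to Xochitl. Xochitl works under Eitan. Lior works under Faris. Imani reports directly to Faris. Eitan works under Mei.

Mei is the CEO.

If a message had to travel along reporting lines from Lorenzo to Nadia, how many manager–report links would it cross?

Lorenzo is 1 level below Eitan, and Nadia is 2 levels below Eitan (their lowest common manager). The shortest path runs up from Lorenzo to Eitan and back down to Nadia: 1 + 2 = 3 links.

3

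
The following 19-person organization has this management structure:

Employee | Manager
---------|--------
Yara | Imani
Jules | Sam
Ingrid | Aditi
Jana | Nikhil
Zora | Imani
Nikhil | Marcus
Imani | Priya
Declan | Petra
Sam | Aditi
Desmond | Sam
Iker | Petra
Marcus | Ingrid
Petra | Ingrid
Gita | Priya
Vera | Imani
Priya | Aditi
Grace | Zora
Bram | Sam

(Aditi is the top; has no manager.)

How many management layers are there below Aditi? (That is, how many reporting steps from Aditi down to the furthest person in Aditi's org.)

4

The longest chain under Aditi runs Aditi → Priya → Imani → Zora → Grace, which is 4 levels below Aditi.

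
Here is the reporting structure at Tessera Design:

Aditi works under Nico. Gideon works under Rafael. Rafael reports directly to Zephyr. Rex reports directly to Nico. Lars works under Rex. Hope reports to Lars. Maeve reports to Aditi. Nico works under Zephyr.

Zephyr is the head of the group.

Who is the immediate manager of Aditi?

Nico

Aditi reports directly to Nico.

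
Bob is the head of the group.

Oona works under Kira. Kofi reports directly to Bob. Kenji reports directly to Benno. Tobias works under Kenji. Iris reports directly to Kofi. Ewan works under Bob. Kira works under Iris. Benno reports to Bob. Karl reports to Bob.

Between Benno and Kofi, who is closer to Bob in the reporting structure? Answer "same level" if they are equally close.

same level

Both Benno and Kofi are 1 level below Bob.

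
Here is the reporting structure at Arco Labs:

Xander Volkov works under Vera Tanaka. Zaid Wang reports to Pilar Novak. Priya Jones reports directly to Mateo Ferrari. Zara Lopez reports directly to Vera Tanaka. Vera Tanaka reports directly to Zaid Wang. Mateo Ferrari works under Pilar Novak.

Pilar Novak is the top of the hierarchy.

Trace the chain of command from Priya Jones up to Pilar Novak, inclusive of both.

Priya Jones reports to Mateo Ferrari. Mateo Ferrari reports to Pilar Novak. Pilar Novak is at the top.

Priya Jones -> Mateo Ferrari -> Pilar Novak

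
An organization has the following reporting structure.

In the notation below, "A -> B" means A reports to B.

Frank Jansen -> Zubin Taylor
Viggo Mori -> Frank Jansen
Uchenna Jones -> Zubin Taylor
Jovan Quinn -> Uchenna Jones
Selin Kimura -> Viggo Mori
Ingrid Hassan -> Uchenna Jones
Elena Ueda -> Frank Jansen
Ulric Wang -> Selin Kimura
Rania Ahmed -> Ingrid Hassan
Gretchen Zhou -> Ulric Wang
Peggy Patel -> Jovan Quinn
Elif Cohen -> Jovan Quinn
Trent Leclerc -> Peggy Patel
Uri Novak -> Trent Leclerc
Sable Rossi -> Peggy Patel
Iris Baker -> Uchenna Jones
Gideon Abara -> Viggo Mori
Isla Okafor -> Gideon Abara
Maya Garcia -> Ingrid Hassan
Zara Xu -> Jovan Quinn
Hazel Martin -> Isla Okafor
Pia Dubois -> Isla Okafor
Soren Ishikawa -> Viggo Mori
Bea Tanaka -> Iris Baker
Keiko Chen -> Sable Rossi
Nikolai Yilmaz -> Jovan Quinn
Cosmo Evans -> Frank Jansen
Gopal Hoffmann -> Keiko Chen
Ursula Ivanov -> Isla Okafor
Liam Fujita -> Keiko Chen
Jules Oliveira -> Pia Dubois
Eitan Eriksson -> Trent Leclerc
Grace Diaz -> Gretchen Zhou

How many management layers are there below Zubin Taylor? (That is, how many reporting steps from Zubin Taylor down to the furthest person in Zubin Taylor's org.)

The longest chain under Zubin Taylor runs Zubin Taylor → Uchenna Jones → Jovan Quinn → Peggy Patel → Sable Rossi → Keiko Chen → Liam Fujita, which is 6 levels below Zubin Taylor.

6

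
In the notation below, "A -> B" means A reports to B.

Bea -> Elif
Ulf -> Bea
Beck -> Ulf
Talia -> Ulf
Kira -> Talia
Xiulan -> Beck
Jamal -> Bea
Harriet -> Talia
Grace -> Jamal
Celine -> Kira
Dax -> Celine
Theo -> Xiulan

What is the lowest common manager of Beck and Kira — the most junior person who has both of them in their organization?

Beck's chain of managers is Ulf, Bea, Elif. Kira's chain of managers is Talia, Ulf, Bea, Elif. The first manager that appears in both chains is Ulf.

Ulf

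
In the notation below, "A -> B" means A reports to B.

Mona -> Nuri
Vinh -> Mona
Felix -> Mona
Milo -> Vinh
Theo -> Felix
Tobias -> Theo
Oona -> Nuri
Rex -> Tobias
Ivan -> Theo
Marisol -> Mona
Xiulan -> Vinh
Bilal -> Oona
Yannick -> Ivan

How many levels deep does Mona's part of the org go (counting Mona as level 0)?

4

The longest chain under Mona runs Mona → Felix → Theo → Ivan → Yannick, which is 4 levels below Mona.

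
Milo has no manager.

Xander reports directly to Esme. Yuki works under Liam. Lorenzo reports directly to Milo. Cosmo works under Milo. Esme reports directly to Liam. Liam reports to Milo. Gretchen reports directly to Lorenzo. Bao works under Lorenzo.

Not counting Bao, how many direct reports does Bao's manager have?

Bao reports to Lorenzo. Lorenzo's other direct reports are Gretchen — 1 peer.

1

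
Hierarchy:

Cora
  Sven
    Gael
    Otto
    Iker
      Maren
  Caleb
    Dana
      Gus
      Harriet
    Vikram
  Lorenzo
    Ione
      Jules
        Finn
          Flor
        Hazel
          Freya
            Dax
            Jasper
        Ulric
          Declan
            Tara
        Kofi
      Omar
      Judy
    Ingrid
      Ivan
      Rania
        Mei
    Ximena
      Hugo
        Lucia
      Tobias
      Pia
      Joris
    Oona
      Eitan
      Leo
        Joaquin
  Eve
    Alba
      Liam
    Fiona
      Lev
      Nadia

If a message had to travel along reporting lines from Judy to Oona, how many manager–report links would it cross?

Judy is 2 levels below Lorenzo, and Oona is 1 level below Lorenzo (their lowest common manager). The shortest path runs up from Judy to Lorenzo and back down to Oona: 2 + 1 = 3 links.

3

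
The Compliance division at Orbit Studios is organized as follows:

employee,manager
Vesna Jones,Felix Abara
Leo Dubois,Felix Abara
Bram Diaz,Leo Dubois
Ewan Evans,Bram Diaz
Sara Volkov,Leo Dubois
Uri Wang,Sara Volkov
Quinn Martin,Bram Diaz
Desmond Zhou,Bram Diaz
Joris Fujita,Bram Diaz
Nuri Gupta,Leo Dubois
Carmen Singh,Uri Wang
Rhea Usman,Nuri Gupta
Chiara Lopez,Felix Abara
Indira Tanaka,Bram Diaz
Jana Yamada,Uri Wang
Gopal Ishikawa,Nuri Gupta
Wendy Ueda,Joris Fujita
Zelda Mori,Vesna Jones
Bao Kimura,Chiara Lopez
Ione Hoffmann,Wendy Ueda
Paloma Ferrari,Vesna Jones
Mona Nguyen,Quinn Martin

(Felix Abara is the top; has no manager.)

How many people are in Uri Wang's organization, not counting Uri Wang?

Uri Wang directly manages Carmen Singh, Jana Yamada. Carmen Singh has no reports. Jana Yamada has no reports. So Uri Wang's organization is 2 direct reports plus everyone under them: 1 + 1 = 2.

2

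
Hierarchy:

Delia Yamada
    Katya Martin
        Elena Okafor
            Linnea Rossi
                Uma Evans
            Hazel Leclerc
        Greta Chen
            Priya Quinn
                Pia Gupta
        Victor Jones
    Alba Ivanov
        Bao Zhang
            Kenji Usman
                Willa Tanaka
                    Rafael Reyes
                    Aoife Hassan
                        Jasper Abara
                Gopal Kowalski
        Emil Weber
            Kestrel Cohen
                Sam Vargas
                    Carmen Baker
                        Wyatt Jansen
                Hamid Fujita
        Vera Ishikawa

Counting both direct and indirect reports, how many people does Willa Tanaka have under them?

3

Willa Tanaka directly manages Rafael Reyes, Aoife Hassan. Rafael Reyes has no reports. Under Aoife Hassan: Jasper Abara (1). So Willa Tanaka's organization is 2 direct reports plus everyone under them: 1 + 2 = 3.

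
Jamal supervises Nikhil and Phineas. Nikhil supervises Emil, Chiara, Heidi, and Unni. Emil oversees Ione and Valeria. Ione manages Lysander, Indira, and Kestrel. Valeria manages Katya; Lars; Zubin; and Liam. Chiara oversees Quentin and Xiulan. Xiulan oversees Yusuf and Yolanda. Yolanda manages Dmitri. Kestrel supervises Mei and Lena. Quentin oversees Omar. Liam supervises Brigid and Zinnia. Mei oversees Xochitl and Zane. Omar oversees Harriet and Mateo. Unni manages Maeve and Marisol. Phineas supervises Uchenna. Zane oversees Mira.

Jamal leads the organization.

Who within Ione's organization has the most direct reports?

Direct-report counts within Ione's organization: Ione has 3; Kestrel has 2; Mei has 2; Zane has 1. The largest is 3, held by Ione.

Ione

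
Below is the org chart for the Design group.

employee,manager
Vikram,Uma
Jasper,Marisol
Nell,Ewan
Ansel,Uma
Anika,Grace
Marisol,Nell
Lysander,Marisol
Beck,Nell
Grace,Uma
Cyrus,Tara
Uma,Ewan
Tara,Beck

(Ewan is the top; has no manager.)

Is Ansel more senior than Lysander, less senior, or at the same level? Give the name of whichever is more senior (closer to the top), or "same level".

Ansel

Ansel is 2 levels below Ewan; Lysander is 3. Ansel is higher.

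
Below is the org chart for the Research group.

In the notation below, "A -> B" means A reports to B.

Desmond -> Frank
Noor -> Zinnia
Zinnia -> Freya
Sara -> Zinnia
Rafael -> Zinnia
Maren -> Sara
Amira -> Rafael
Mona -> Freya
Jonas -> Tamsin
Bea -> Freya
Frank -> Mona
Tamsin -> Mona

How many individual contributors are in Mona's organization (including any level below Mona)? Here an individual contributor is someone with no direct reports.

2

The people in Mona's organization with no one reporting to them are Desmond, Jonas. That is 2.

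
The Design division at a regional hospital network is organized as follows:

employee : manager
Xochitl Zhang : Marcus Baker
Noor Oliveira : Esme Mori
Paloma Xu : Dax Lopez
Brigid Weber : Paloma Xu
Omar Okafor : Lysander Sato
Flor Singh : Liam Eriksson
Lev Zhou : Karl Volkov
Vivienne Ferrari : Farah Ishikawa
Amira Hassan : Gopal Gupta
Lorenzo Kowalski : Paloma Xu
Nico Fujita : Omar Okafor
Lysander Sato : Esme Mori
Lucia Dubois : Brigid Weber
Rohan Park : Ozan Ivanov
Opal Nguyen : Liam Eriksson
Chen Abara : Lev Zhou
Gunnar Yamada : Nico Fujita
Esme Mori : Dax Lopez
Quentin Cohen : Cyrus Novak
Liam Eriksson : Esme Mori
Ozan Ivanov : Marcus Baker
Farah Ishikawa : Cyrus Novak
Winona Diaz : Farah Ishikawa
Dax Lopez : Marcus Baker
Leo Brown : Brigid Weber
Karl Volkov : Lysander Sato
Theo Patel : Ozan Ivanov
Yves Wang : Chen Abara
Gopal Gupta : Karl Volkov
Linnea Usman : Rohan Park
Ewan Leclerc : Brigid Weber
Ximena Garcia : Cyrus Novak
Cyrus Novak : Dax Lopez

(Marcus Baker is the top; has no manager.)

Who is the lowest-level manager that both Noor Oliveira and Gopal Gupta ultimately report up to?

Noor Oliveira's chain of managers is Esme Mori, Dax Lopez, Marcus Baker. Gopal Gupta's chain of managers is Karl Volkov, Lysander Sato, Esme Mori, Dax Lopez, Marcus Baker. The first manager that appears in both chains is Esme Mori.

Esme Mori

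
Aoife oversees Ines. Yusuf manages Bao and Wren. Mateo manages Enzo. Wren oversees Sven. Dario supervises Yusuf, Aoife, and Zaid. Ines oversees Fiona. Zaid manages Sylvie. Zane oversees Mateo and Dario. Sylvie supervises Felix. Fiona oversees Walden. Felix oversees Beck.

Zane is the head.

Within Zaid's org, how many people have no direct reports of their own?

The only person in Zaid's organization with no one reporting to them is Beck. That is 1.

1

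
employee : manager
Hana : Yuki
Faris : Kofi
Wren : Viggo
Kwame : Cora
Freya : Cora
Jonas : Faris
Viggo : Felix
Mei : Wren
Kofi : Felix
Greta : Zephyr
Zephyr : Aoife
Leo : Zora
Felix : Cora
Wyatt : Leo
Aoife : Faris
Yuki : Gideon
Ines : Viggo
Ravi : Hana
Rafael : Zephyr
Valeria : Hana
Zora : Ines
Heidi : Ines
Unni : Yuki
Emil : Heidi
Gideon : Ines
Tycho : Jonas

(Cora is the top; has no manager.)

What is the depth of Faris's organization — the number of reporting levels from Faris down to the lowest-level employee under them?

The longest chain under Faris runs Faris → Aoife → Zephyr → Rafael, which is 3 levels below Faris.

3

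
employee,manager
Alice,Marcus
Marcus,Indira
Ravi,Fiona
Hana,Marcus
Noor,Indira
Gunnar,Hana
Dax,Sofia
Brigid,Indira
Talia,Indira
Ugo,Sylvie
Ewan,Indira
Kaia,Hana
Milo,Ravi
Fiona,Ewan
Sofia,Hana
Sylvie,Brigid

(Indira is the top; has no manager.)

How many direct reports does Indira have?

Indira directly manages Ewan, Brigid, Noor, Talia, Marcus. That is 5 direct reports.

5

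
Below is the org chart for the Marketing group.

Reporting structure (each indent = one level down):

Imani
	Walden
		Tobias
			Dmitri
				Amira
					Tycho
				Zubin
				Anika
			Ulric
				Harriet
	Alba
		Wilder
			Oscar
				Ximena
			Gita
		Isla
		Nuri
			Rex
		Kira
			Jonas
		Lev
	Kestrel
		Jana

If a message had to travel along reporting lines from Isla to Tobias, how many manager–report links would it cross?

4

Isla is 2 levels below Imani, and Tobias is 2 levels below Imani (their lowest common manager). The shortest path runs up from Isla to Imani and back down to Tobias: 2 + 2 = 4 links.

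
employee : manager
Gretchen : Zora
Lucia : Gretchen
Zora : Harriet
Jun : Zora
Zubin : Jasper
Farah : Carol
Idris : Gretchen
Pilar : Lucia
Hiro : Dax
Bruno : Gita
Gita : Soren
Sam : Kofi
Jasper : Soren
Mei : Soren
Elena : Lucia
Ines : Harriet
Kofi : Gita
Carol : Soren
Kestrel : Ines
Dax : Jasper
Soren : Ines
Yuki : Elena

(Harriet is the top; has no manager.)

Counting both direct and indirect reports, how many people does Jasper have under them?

3

Jasper directly manages Dax, Zubin. Under Dax: Hiro (1). Zubin has no reports. So Jasper's organization is 2 direct reports plus everyone under them: 2 + 1 = 3.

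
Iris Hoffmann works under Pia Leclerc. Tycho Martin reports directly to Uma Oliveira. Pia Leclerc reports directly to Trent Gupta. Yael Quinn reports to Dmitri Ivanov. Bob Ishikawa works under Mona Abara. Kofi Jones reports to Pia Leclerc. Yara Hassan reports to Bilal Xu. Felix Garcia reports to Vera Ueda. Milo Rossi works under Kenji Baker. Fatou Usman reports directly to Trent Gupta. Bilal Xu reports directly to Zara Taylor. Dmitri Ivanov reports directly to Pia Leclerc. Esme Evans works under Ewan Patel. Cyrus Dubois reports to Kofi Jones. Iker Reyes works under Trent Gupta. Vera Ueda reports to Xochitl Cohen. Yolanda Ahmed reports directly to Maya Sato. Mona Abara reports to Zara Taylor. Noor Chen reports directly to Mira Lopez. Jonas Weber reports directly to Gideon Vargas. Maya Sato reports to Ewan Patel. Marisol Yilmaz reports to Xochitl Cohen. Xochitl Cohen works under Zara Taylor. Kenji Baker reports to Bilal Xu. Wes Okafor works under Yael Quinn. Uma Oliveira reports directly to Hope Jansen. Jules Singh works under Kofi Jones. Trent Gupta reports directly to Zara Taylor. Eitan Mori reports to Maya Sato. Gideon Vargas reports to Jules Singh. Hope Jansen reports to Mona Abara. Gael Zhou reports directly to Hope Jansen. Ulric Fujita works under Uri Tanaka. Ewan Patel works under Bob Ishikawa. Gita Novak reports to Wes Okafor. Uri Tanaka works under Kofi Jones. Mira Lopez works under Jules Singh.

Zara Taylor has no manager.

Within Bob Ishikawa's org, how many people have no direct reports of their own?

The people in Bob Ishikawa's organization with no one reporting to them are Eitan Mori, Yolanda Ahmed, Esme Evans. That is 3.

3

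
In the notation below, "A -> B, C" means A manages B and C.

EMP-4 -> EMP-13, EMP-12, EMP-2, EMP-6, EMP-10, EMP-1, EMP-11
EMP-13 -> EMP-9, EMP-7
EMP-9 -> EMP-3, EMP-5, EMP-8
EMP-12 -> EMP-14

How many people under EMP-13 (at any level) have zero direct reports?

4

The people in EMP-13's organization with no one reporting to them are EMP-7, EMP-8, EMP-5, EMP-3. That is 4.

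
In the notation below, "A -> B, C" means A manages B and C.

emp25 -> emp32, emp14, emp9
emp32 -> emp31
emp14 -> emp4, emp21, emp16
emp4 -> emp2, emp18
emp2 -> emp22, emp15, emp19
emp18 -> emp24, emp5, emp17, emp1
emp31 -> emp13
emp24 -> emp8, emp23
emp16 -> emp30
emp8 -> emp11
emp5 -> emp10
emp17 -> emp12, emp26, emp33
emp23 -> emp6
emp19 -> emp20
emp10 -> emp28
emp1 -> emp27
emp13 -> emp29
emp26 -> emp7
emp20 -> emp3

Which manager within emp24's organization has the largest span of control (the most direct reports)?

Direct-report counts within emp24's organization: emp24 has 2; emp23 has 1; emp8 has 1. The largest is 2, held by emp24.

emp24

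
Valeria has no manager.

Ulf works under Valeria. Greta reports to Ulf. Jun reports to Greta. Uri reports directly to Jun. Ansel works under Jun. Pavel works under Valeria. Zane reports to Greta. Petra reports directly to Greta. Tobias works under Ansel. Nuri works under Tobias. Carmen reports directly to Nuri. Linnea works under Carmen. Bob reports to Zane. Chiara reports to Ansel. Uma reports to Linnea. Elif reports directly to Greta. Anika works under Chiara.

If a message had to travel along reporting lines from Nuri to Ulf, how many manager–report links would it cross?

5

Nuri is in Ulf's organization: the chain from Nuri up to Ulf is Nuri → Tobias → Ansel → Jun → Greta → Ulf, which is 5 links.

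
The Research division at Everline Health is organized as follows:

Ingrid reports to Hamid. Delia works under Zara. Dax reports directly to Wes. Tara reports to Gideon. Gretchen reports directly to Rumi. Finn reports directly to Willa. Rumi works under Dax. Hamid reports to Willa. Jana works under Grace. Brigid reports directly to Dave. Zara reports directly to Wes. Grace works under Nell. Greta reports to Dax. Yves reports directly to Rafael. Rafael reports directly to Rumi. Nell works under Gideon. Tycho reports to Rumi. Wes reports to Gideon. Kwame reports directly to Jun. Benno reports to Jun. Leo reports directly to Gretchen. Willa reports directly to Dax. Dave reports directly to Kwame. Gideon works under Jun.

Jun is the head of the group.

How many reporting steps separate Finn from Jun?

5

Chain from Finn up to Jun: Finn → Willa → Dax → Wes → Gideon → Jun. That is 5 steps up, so Finn is 5 levels below Jun.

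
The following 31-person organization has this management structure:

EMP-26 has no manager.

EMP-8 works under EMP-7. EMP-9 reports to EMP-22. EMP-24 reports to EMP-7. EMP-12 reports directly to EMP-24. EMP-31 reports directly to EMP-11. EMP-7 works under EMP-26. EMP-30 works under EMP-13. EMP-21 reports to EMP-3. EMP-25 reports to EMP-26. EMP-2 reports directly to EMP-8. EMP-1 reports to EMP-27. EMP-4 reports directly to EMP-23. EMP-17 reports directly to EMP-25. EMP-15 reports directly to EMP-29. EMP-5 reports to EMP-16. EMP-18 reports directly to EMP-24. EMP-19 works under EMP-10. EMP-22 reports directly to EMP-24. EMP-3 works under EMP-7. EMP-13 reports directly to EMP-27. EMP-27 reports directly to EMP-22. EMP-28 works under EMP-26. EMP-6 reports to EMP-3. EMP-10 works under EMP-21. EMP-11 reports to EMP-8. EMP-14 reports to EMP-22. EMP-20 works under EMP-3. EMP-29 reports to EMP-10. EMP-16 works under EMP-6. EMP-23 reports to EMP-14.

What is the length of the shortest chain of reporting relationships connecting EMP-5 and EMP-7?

EMP-5 is in EMP-7's organization: the chain from EMP-5 up to EMP-7 is EMP-5 → EMP-16 → EMP-6 → EMP-3 → EMP-7, which is 4 links.

4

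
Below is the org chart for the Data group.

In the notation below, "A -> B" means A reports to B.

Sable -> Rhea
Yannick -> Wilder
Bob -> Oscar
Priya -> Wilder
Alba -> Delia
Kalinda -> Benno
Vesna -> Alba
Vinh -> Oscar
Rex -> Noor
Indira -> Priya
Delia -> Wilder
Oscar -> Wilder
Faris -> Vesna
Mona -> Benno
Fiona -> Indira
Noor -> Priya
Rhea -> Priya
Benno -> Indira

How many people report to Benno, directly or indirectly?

Benno directly manages Kalinda, Mona. Kalinda has no reports. Mona has no reports. So Benno's organization is 2 direct reports plus everyone under them: 1 + 1 = 2.

2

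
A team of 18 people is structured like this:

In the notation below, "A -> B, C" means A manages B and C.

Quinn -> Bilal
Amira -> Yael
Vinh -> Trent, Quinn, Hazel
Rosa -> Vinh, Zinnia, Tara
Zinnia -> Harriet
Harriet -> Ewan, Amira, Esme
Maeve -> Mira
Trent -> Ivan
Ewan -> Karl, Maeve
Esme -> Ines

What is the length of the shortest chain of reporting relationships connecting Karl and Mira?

3

Karl is 1 level below Ewan, and Mira is 2 levels below Ewan (their lowest common manager). The shortest path runs up from Karl to Ewan and back down to Mira: 1 + 2 = 3 links.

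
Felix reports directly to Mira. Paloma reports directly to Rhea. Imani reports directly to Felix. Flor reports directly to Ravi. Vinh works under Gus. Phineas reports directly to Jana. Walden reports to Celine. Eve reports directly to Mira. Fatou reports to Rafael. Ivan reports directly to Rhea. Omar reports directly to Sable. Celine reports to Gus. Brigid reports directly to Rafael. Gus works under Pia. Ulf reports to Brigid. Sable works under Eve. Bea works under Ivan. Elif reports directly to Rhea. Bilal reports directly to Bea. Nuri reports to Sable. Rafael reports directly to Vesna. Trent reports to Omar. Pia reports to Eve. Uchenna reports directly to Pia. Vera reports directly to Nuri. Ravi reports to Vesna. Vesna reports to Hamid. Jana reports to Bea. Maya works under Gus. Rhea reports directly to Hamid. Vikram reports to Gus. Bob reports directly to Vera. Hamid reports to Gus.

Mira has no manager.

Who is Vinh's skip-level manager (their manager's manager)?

Vinh reports to Gus, and Gus reports to Pia. So Vinh's skip-level manager is Pia.

Pia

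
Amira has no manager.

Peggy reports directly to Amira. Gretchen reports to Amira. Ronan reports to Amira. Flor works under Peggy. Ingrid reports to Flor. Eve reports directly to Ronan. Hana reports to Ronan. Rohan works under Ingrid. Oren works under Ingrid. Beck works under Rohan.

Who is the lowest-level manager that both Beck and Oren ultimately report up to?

Ingrid

Beck's chain of managers is Rohan, Ingrid, Flor, Peggy, Amira. Oren's chain of managers is Ingrid, Flor, Peggy, Amira. The first manager that appears in both chains is Ingrid.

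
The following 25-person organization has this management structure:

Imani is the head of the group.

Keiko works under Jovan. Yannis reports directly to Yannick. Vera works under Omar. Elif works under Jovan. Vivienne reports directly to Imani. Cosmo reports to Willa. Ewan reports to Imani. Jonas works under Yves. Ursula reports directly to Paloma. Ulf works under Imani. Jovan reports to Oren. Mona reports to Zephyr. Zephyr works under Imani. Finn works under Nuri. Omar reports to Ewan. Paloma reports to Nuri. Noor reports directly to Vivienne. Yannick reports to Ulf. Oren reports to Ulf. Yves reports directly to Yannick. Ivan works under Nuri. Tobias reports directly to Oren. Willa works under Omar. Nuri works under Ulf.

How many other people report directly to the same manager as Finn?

2

Finn reports to Nuri. Nuri's other direct reports are Paloma, Ivan — 2 peers.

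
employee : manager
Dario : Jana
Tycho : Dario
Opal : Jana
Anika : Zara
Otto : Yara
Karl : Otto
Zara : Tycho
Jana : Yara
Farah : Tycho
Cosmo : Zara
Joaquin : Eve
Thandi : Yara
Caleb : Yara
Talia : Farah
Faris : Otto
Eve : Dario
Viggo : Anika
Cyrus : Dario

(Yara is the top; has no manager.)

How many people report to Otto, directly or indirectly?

Otto directly manages Faris, Karl. Faris has no reports. Karl has no reports. So Otto's organization is 2 direct reports plus everyone under them: 1 + 1 = 2.

2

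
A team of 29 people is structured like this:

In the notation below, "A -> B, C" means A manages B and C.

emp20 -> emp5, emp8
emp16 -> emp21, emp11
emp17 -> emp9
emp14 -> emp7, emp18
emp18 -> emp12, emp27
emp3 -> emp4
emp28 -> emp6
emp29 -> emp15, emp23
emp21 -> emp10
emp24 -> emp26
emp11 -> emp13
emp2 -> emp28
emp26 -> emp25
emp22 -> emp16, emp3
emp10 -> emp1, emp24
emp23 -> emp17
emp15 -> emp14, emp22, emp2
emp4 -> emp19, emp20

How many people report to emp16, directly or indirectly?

8

emp16 directly manages emp21, emp11. Under emp21: emp10, emp24, emp26, emp25, emp1 (5). Under emp11: emp13 (1). So emp16's organization is 2 direct reports plus everyone under them: 6 + 2 = 8.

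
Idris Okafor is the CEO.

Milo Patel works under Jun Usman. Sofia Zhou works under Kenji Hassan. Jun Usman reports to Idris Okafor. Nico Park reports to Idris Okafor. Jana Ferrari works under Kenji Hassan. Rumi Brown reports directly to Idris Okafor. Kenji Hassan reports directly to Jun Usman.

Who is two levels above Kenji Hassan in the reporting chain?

Kenji Hassan reports to Jun Usman, and Jun Usman reports to Idris Okafor. So Kenji Hassan's skip-level manager is Idris Okafor.

Idris Okafor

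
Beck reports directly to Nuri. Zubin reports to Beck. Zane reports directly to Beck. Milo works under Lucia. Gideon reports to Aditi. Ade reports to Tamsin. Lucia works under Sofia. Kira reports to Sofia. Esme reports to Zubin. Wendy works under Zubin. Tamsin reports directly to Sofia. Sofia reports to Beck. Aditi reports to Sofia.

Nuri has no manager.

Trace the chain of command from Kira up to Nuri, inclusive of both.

Kira reports to Sofia. Sofia reports to Beck. Beck reports to Nuri. Nuri is at the top.

Kira -> Sofia -> Beck -> Nuri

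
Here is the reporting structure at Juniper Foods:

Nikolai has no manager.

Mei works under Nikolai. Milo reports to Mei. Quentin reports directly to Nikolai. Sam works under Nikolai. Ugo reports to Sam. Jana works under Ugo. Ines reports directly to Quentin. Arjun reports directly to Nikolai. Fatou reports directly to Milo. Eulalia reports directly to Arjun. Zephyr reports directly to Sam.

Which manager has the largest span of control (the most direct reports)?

Nikolai

Direct-report counts: Nikolai has 4; Arjun has 1; Sam has 2; Ugo has 1; Quentin has 1; Mei has 1; Milo has 1. The largest is 4, held by Nikolai.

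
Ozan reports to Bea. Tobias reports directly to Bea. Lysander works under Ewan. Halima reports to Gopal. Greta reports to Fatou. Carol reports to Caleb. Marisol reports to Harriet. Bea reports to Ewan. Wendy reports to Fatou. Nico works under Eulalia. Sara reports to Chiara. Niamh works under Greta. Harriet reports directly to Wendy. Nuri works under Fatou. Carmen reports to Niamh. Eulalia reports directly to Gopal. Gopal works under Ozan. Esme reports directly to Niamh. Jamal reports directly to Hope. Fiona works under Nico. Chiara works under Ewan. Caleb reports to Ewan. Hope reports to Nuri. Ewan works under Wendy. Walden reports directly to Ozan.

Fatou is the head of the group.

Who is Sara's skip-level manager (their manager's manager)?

Sara reports to Chiara, and Chiara reports to Ewan. So Sara's skip-level manager is Ewan.

Ewan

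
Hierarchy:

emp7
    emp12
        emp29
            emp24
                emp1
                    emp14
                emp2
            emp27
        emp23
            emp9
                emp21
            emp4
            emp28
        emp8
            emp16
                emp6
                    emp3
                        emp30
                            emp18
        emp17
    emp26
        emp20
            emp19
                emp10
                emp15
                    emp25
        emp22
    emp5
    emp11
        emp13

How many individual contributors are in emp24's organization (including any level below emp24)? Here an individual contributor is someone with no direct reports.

2

The people in emp24's organization with no one reporting to them are emp2, emp14. That is 2.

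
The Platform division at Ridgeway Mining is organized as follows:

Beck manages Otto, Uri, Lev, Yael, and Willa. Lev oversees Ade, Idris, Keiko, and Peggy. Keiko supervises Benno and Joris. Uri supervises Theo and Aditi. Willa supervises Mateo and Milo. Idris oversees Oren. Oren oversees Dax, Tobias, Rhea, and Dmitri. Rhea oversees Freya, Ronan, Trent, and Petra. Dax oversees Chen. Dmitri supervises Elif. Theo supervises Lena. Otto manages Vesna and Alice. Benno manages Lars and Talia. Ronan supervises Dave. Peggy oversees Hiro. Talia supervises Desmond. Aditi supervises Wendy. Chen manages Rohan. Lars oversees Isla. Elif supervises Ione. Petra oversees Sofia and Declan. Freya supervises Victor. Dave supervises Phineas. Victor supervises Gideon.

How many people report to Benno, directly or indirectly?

Benno directly manages Talia, Lars. Under Talia: Desmond (1). Under Lars: Isla (1). So Benno's organization is 2 direct reports plus everyone under them: 2 + 2 = 4.

4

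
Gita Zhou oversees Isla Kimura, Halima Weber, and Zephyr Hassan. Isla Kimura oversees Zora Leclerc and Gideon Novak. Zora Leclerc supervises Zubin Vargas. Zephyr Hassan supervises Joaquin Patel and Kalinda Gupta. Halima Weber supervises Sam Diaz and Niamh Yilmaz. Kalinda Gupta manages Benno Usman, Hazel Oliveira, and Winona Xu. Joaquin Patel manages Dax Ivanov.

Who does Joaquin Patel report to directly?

Zephyr Hassan

Joaquin Patel reports directly to Zephyr Hassan.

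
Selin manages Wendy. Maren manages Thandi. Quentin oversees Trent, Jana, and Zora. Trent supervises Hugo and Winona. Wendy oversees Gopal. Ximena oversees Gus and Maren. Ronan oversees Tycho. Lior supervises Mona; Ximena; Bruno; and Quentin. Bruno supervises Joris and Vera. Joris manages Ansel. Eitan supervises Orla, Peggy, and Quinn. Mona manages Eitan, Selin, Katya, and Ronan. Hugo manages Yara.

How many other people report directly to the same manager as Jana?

Jana reports to Quentin. Quentin's other direct reports are Trent, Zora — 2 peers.

2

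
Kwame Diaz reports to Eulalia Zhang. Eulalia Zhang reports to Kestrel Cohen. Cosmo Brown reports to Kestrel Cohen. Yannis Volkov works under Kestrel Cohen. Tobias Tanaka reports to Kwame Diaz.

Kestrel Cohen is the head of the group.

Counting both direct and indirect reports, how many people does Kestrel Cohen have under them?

5

Kestrel Cohen directly manages Cosmo Brown, Yannis Volkov, Eulalia Zhang. Cosmo Brown has no reports. Yannis Volkov has no reports. Under Eulalia Zhang: Kwame Diaz, Tobias Tanaka (2). So Kestrel Cohen's organization is 3 direct reports plus everyone under them: 1 + 1 + 3 = 5.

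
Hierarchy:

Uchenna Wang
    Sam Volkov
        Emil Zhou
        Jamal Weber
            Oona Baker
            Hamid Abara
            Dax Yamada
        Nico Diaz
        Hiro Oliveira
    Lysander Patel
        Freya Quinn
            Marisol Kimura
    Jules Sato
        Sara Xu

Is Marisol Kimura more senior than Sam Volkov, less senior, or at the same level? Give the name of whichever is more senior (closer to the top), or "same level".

Marisol Kimura is 3 levels below Uchenna Wang; Sam Volkov is 1. Sam Volkov is higher.

Sam Volkov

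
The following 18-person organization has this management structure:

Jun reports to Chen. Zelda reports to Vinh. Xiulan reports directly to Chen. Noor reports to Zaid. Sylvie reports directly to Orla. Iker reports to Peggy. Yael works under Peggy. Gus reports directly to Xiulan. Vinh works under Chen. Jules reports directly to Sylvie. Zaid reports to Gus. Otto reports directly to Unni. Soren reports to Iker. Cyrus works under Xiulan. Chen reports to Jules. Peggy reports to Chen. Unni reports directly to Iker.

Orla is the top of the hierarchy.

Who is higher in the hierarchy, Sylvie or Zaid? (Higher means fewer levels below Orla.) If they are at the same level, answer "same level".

Sylvie is 1 level below Orla; Zaid is 6. Sylvie is higher.

Sylvie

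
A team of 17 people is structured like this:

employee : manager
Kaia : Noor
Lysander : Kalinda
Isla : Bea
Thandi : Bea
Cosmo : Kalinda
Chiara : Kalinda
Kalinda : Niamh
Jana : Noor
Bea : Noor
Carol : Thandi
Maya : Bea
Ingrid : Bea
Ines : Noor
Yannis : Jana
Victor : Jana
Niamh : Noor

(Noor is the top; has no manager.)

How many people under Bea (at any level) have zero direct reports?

The people in Bea's organization with no one reporting to them are Carol, Maya, Isla, Ingrid. That is 4.

4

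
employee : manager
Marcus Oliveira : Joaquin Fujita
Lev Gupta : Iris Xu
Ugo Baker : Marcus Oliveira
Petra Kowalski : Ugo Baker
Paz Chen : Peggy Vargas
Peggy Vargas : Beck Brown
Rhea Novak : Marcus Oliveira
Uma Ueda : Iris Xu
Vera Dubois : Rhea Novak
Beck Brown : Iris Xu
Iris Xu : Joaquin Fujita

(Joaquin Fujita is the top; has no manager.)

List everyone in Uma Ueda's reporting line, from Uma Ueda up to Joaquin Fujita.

Uma Ueda reports to Iris Xu. Iris Xu reports to Joaquin Fujita. Joaquin Fujita is at the top.

Uma Ueda -> Iris Xu -> Joaquin Fujita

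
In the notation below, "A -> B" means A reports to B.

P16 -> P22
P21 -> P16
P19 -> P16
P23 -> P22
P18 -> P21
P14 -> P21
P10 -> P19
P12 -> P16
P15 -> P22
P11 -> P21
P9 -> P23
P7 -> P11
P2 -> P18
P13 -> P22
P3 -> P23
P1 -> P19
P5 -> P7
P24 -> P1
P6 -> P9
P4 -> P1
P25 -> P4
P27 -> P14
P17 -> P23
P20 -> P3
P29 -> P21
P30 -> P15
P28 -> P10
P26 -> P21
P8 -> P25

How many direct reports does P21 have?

P21 directly manages P18, P14, P11, P29, P26. That is 5 direct reports.

5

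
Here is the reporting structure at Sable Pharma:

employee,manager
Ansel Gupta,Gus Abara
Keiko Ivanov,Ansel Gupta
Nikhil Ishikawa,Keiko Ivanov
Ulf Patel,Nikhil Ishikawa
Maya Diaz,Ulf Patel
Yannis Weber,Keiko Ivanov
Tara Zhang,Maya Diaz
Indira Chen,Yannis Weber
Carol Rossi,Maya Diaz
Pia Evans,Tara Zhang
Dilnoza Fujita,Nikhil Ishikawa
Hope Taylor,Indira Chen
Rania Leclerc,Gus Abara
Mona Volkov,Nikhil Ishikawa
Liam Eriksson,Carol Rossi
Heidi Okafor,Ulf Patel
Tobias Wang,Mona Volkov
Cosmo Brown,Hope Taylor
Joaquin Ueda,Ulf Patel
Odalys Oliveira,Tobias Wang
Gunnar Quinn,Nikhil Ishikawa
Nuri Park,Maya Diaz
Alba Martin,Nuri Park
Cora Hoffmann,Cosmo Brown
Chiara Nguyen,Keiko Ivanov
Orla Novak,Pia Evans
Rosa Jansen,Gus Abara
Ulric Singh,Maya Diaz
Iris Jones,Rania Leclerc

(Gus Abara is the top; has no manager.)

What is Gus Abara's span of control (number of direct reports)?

Gus Abara directly manages Ansel Gupta, Rania Leclerc, Rosa Jansen. That is 3 direct reports.

3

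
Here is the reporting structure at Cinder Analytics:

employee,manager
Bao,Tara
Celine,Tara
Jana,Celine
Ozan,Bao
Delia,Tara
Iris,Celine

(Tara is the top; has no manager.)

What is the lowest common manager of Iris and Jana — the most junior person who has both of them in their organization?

Celine

Iris's chain of managers is Celine, Tara. Jana's chain of managers is Celine, Tara. The first manager that appears in both chains is Celine.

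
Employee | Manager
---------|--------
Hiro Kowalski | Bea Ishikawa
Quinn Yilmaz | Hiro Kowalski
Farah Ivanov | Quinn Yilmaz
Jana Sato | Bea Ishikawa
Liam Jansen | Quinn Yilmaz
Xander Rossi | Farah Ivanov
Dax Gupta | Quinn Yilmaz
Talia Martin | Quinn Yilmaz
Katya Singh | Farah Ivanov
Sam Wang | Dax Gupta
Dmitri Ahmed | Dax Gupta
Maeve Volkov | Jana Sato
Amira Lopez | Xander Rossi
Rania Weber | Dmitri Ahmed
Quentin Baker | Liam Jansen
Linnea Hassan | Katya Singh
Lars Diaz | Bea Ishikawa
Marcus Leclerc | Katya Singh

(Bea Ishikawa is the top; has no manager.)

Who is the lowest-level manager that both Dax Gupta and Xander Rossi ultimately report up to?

Quinn Yilmaz

Dax Gupta's chain of managers is Quinn Yilmaz, Hiro Kowalski, Bea Ishikawa. Xander Rossi's chain of managers is Farah Ivanov, Quinn Yilmaz, Hiro Kowalski, Bea Ishikawa. The first manager that appears in both chains is Quinn Yilmaz.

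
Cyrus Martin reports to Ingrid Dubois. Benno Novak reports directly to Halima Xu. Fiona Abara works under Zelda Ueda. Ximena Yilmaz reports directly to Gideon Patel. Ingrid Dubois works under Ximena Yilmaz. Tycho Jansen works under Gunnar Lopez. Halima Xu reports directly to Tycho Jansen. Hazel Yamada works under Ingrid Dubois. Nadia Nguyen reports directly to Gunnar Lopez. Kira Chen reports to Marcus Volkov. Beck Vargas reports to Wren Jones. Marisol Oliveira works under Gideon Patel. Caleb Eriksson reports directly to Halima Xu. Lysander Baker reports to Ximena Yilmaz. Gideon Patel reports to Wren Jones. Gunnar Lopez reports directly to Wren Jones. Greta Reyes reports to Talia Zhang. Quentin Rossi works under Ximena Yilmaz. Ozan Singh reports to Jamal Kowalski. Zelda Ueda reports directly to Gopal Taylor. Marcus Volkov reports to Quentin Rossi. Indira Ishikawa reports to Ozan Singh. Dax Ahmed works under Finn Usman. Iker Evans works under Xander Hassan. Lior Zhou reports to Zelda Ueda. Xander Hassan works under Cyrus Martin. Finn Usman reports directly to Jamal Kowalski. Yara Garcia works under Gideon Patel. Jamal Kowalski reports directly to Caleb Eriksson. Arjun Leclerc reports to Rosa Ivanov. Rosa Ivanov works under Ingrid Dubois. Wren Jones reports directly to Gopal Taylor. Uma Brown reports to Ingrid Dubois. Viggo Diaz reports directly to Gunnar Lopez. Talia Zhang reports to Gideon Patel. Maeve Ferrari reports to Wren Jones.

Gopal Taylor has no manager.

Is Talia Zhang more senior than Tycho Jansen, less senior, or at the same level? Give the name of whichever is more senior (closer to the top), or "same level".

same level

Both Talia Zhang and Tycho Jansen are 3 levels below Gopal Taylor.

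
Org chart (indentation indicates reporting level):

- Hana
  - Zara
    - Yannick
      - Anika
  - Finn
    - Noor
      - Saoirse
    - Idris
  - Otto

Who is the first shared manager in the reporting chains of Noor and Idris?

Noor's chain of managers is Finn, Hana. Idris's chain of managers is Finn, Hana. The first manager that appears in both chains is Finn.

Finn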